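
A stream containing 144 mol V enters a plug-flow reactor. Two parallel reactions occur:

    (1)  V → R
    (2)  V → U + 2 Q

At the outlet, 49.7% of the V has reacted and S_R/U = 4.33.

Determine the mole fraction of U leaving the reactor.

0.0786

Conversion of V: V consumed = 0.497 × 144 = 71.57 mol = 1ξ₁ + 1ξ₂.
Selectivity: 1ξ₁ / (1ξ₂) = 4.33 → ξ₁ = 4.33 ξ₂.
Substitute: (1·4.33 + 1) ξ₂ = 71.57 → ξ₂ = 13.43 mol, ξ₁ = 58.14 mol.
Outlet amounts (n = n₀ + Σ ν·ξ):
  V: 144 − 1(58.14) − 1(13.43) = 72.43
  R: 0 + 1(58.14) = 58.14
  U: 0 + 1(13.43) = 13.43
  Q: 0 + 2(13.43) = 26.85
Total out = 170.9 mol; y_U = 13.43 / 170.9 = 0.07859.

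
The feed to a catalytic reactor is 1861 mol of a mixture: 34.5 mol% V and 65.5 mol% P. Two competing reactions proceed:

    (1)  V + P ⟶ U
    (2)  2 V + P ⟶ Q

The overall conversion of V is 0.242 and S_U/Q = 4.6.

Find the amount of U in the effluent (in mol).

108 mol

Conversion of V: V consumed = 0.242 × 642 = 155.4 mol = 1ξ₁ + 2ξ₂.
Selectivity: 1ξ₁ / (1ξ₂) = 4.6 → ξ₁ = 4.6 ξ₂.
Substitute: (1·4.6 + 2) ξ₂ = 155.4 → ξ₂ = 23.54 mol, ξ₁ = 108.3 mol.
Outlet amounts (n = n₀ + Σ ν·ξ):
  V: 642 − 1(108.3) − 2(23.54) = 486.7
  P: 1219 − 1(108.3) − 1(23.54) = 1087
  U: 0 + 1(108.3) = 108.3
  Q: 0 + 1(23.54) = 23.54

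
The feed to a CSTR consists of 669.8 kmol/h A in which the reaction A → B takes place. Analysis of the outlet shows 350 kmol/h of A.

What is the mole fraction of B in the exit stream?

For A: n = n₀ − 1ξ → 350 = 669.8 − 1ξ, giving ξ = 319.8 kmol/h.
Outlet amounts (n = n₀ + ν ξ):
  A: 669.8 − 1(319.8) = 350
  B: 0 + 1(319.8) = 319.8
Total out = 669.8 kmol/h; y_B = 319.8 / 669.8 = 0.4775.

0.477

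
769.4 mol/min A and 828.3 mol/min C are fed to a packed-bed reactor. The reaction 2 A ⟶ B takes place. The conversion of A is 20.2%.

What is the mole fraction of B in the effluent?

A reacted = 0.202 × 769.4 = 155.4 mol/min; ν_A = −2, so ξ = 155.4/2 = 77.71 mol/min.
Outlet amounts (n = n₀ + ν ξ):
  A: 769.4 − 2(77.71) = 614
  B: 0 + 1(77.71) = 77.71
  C: 828.3 (inert)
Total out = 1520 mol/min; y_B = 77.71 / 1520 = 0.05112.

0.0511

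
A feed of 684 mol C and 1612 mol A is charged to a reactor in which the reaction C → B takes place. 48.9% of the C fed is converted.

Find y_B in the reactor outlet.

C reacted = 0.489 × 684 = 334.5 mol; ν_C = −1, so ξ = 334.5/1 = 334.5 mol.
Outlet amounts (n = n₀ + ν ξ):
  C: 684 − 1(334.5) = 349.5
  B: 0 + 1(334.5) = 334.5
  A: 1612 (inert)
Total out = 2296 mol; y_B = 334.5 / 2296 = 0.1457.

0.146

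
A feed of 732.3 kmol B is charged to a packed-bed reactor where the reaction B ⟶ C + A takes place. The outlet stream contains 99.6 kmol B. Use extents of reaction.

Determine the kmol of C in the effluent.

633 kmol

For B: n = n₀ − 1ξ → 99.6 = 732.3 − 1ξ, giving ξ = 632.7 kmol.
Outlet amounts (n = n₀ + ν ξ):
  B: 732.3 − 1(632.7) = 99.6
  C: 0 + 1(632.7) = 632.7
  A: 0 + 1(632.7) = 632.7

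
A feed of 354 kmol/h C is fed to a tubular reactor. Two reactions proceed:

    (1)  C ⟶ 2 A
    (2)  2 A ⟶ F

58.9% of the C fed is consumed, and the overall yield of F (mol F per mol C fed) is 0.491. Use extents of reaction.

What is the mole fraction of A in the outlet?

Conversion of C: C consumed = 1ξ₁ = 0.589 × 354 → ξ₁ = 208.5 kmol/h.
Yield of F: 1ξ₂ / 354 = 0.491 → ξ₂ = 173.8 kmol/h.
Outlet amounts (n = n₀ + Σ ν·ξ):
  C: 354 − 1(208.5) = 145.5
  A: 0 + 2(208.5) − 2(173.8) = 69.38
  F: 0 + 1(173.8) = 173.8
Total out = 388.7 kmol/h; y_A = 69.38 / 388.7 = 0.1785.

0.179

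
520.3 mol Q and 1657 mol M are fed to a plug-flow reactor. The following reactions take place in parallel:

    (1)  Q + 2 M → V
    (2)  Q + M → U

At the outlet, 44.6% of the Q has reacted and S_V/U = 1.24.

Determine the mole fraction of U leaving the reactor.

0.057

Conversion of Q: Q consumed = 0.446 × 520.3 = 232.1 mol = 1ξ₁ + 1ξ₂.
Selectivity: 1ξ₁ / (1ξ₂) = 1.24 → ξ₁ = 1.24 ξ₂.
Substitute: (1·1.24 + 1) ξ₂ = 232.1 → ξ₂ = 103.6 mol, ξ₁ = 128.5 mol.
Outlet amounts (n = n₀ + Σ ν·ξ):
  Q: 520.3 − 1(128.5) − 1(103.6) = 288.2
  M: 1657 − 2(128.5) − 1(103.6) = 1296
  V: 0 + 1(128.5) = 128.5
  U: 0 + 1(103.6) = 103.6
Total out = 1817 mol; y_U = 103.6 / 1817 = 0.05702.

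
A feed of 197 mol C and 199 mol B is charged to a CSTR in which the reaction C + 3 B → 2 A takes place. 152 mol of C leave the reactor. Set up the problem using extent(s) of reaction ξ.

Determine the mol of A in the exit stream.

For C: n = n₀ − 1ξ → 152 = 197 − 1ξ, giving ξ = 45 mol.
Outlet amounts (n = n₀ + ν ξ):
  C: 197 − 1(45) = 152
  B: 199 − 3(45) = 64
  A: 0 + 2(45) = 90

90 mol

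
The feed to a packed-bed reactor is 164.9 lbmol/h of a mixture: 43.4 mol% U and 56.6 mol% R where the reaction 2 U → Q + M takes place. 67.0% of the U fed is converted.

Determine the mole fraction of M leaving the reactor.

U reacted = 0.67 × 71.57 = 47.95 lbmol/h; ν_U = −2, so ξ = 47.95/2 = 23.97 lbmol/h.
Outlet amounts (n = n₀ + ν ξ):
  U: 71.57 − 2(23.97) = 23.62
  Q: 0 + 1(23.97) = 23.97
  M: 0 + 1(23.97) = 23.97
  R: 93.33 (inert)
Total out = 164.9 lbmol/h; y_M = 23.97 / 164.9 = 0.1454.

0.145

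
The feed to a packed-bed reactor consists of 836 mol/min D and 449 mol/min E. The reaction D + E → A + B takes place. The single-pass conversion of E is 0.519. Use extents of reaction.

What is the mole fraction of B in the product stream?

E reacted = 0.519 × 449 = 233 mol/min; ν_E = −1, so ξ = 233/1 = 233 mol/min.
Outlet amounts (n = n₀ + ν ξ):
  D: 836 − 1(233) = 603
  E: 449 − 1(233) = 216
  A: 0 + 1(233) = 233
  B: 0 + 1(233) = 233
Total out = 1285 mol/min; y_B = 233 / 1285 = 0.1813.

0.181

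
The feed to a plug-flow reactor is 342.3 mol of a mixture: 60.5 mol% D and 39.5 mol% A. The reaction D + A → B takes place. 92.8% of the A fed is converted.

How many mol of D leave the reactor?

81.6 mol

A reacted = 0.928 × 135.2 = 125.5 mol; ν_A = −1, so ξ = 125.5/1 = 125.5 mol.
Outlet amounts (n = n₀ + ν ξ):
  D: 207.1 − 1(125.5) = 81.62
  A: 135.2 − 1(125.5) = 9.735
  B: 0 + 1(125.5) = 125.5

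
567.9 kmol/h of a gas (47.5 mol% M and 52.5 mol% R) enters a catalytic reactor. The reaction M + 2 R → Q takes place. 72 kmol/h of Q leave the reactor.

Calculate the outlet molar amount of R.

For Q: n = n₀ + 1ξ → 72 = 0 + 1ξ, giving ξ = 72 kmol/h.
Outlet amounts (n = n₀ + ν ξ):
  M: 269.8 − 1(72) = 197.8
  R: 298.1 − 2(72) = 154.1
  Q: 0 + 1(72) = 72

154 kmol/h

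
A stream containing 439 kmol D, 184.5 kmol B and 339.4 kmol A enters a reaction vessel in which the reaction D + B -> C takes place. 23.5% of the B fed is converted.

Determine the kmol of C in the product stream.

43.4 kmol

B reacted = 0.235 × 184.5 = 43.36 kmol; ν_B = −1, so ξ = 43.36/1 = 43.36 kmol.
Outlet amounts (n = n₀ + ν ξ):
  D: 439 − 1(43.36) = 395.6
  B: 184.5 − 1(43.36) = 141.1
  C: 0 + 1(43.36) = 43.36
  A: 339.4 (inert)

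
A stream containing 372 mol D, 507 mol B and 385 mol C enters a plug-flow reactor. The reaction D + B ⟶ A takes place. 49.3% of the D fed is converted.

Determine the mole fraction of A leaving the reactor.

D reacted = 0.493 × 372 = 183.4 mol; ν_D = −1, so ξ = 183.4/1 = 183.4 mol.
Outlet amounts (n = n₀ + ν ξ):
  D: 372 − 1(183.4) = 188.6
  B: 507 − 1(183.4) = 323.6
  A: 0 + 1(183.4) = 183.4
  C: 385 (inert)
Total out = 1081 mol; y_A = 183.4 / 1081 = 0.1697.

0.17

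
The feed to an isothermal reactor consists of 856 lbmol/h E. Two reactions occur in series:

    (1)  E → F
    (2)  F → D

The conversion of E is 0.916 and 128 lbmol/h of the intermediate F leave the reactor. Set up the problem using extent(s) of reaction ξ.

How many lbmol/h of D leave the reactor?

Conversion of E: E consumed = 1ξ₁ = 0.916 × 856 → ξ₁ = 784.1 lbmol/h.
F balance: n_F = 0 + 1ξ₁ − 1ξ₂ = 128 → ξ₂ = (1·784.1 − 128)/1 = 656.1 lbmol/h.
Outlet amounts (n = n₀ + Σ ν·ξ):
  E: 856 − 1(784.1) = 71.9
  F: 0 + 1(784.1) − 1(656.1) = 128
  D: 0 + 1(656.1) = 656.1

656 lbmol/h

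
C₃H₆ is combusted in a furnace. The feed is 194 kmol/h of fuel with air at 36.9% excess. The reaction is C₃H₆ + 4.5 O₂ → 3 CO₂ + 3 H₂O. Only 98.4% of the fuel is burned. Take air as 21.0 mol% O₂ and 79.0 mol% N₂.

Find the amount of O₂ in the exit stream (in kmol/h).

Stoichiometric O₂ = 4.5 × 194 = 873 kmol/h; O₂ fed = 873 × 1.369 = 1195 kmol/h.
N₂ fed = 1195 × 79/21 = 4496 kmol/h.
Fuel reacted = 0.984 × 194 → ξ = 190.9 kmol/h.
Outlet (n = n₀ + ν ξ):
  C₃H₆: 194 − 1(190.9) = 3.104
  O₂: 1195 − 4.5(190.9) = 336.1
  N₂: 4496 (inert)
  CO₂: 0 + 3(190.9) = 572.7
  H₂O: 0 + 3(190.9) = 572.7

336 kmol/h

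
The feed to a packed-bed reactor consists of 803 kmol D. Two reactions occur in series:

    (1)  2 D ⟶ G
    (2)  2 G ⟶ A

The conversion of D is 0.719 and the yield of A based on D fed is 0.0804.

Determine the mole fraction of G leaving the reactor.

Conversion of D: D consumed = 2ξ₁ = 0.719 × 803 → ξ₁ = 288.7 kmol.
Yield of A: 1ξ₂ / 803 = 0.0804 → ξ₂ = 64.56 kmol.
Outlet amounts (n = n₀ + Σ ν·ξ):
  D: 803 − 2(288.7) = 225.6
  G: 0 + 1(288.7) − 2(64.56) = 159.6
  A: 0 + 1(64.56) = 64.56
Total out = 449.8 kmol; y_G = 159.6 / 449.8 = 0.3548.

0.355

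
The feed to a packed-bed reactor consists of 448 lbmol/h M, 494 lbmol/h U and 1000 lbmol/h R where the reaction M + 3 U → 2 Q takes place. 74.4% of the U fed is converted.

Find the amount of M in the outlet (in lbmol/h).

U reacted = 0.744 × 494 = 367.5 lbmol/h; ν_U = −3, so ξ = 367.5/3 = 122.5 lbmol/h.
Outlet amounts (n = n₀ + ν ξ):
  M: 448 − 1(122.5) = 325.5
  U: 494 − 3(122.5) = 126.5
  Q: 0 + 2(122.5) = 245
  R: 1000 (inert)

325 lbmol/h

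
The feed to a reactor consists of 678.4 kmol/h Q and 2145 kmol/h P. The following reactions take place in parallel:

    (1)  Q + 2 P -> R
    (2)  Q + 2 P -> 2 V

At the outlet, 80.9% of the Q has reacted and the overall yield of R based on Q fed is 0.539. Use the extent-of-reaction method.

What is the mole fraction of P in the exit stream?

0.549

Yield of R: 1ξ₁ / 678.4 = 0.539 → ξ₁ = 365.7 kmol/h.
Conversion of Q: 1ξ₁ + 1ξ₂ = 0.809 × 678.4 = 548.8 → ξ₂ = 183.2 kmol/h.
Outlet amounts (n = n₀ + Σ ν·ξ):
  Q: 678.4 − 1(365.7) − 1(183.2) = 129.6
  P: 2145 − 2(365.7) − 2(183.2) = 1047
  R: 0 + 1(365.7) = 365.7
  V: 0 + 2(183.2) = 366.3
Total out = 1909 kmol/h; y_P = 1047 / 1909 = 0.5487.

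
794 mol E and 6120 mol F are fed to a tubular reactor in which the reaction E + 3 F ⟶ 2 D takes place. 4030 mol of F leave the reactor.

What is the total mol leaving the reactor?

For F: n = n₀ − 3ξ → 4030 = 6120 − 3ξ, giving ξ = 696.7 mol.
Outlet amounts (n = n₀ + ν ξ):
  E: 794 − 1(696.7) = 97.33
  F: 6120 − 3(696.7) = 4030
  D: 0 + 2(696.7) = 1393
Total out = 97.33 + 4030 + 1393 = 5521 mol.

5520 mol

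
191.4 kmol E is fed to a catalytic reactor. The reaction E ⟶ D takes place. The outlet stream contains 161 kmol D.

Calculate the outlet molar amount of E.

For D: n = n₀ + 1ξ → 161 = 0 + 1ξ, giving ξ = 161 kmol.
Outlet amounts (n = n₀ + ν ξ):
  E: 191.4 − 1(161) = 30.4
  D: 0 + 1(161) = 161

30.4 kmol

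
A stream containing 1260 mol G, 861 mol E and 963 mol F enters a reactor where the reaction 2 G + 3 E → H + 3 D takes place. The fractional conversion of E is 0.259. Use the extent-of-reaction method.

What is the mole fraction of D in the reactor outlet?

E reacted = 0.259 × 861 = 223 mol; ν_E = −3, so ξ = 223/3 = 74.33 mol.
Outlet amounts (n = n₀ + ν ξ):
  G: 1260 − 2(74.33) = 1111
  E: 861 − 3(74.33) = 638
  H: 0 + 1(74.33) = 74.33
  D: 0 + 3(74.33) = 223
  F: 963 (inert)
Total out = 3010 mol; y_D = 223 / 3010 = 0.07409.

0.0741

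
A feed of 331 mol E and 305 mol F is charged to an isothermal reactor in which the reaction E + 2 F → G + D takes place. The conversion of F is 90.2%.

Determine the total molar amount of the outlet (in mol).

498 mol

F reacted = 0.902 × 305 = 275.1 mol; ν_F = −2, so ξ = 275.1/2 = 137.6 mol.
Outlet amounts (n = n₀ + ν ξ):
  E: 331 − 1(137.6) = 193.4
  F: 305 − 2(137.6) = 29.89
  G: 0 + 1(137.6) = 137.6
  D: 0 + 1(137.6) = 137.6
Total out = 193.4 + 29.89 + 137.6 + 137.6 = 498.4 mol.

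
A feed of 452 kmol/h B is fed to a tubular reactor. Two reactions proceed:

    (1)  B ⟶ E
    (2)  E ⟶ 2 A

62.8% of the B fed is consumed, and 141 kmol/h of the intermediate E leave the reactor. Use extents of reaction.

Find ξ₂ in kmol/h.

Conversion of B: B consumed = 1ξ₁ = 0.628 × 452 → ξ₁ = 283.9 kmol/h.
E balance: n_E = 0 + 1ξ₁ − 1ξ₂ = 141 → ξ₂ = (1·283.9 − 141)/1 = 142.9 kmol/h.
Outlet amounts (n = n₀ + Σ ν·ξ):
  B: 452 − 1(283.9) = 168.1
  E: 0 + 1(283.9) − 1(142.9) = 141
  A: 0 + 2(142.9) = 285.7

ξ₂ = 143 kmol/h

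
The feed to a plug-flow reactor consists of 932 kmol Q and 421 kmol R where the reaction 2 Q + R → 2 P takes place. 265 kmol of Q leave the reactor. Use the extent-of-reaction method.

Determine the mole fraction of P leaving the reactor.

For Q: n = n₀ − 2ξ → 265 = 932 − 2ξ, giving ξ = 333.5 kmol.
Outlet amounts (n = n₀ + ν ξ):
  Q: 932 − 2(333.5) = 265
  R: 421 − 1(333.5) = 87.5
  P: 0 + 2(333.5) = 667
Total out = 1020 kmol; y_P = 667 / 1020 = 0.6542.

0.654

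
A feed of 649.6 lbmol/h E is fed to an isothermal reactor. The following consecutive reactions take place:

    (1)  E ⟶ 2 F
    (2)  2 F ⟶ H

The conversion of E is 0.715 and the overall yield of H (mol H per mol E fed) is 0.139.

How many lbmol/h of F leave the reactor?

748 lbmol/h

Conversion of E: E consumed = 1ξ₁ = 0.715 × 649.6 → ξ₁ = 464.5 lbmol/h.
Yield of H: 1ξ₂ / 649.6 = 0.139 → ξ₂ = 90.29 lbmol/h.
Outlet amounts (n = n₀ + Σ ν·ξ):
  E: 649.6 − 1(464.5) = 185.1
  F: 0 + 2(464.5) − 2(90.29) = 748.3
  H: 0 + 1(90.29) = 90.29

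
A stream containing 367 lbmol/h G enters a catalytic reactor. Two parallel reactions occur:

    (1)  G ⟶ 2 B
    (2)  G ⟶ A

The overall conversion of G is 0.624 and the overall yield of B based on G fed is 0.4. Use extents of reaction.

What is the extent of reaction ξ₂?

ξ₂ = 156 lbmol/h

Yield of B: 2ξ₁ / 367 = 0.4 → ξ₁ = 73.4 lbmol/h.
Conversion of G: 1ξ₁ + 1ξ₂ = 0.624 × 367 = 229 → ξ₂ = 155.6 lbmol/h.
Outlet amounts (n = n₀ + Σ ν·ξ):
  G: 367 − 1(73.4) − 1(155.6) = 138
  B: 0 + 2(73.4) = 146.8
  A: 0 + 1(155.6) = 155.6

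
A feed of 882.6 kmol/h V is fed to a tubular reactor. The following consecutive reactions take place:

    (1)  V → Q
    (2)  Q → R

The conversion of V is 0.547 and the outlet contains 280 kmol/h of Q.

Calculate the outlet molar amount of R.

203 kmol/h

Conversion of V: V consumed = 1ξ₁ = 0.547 × 882.6 → ξ₁ = 482.8 kmol/h.
Q balance: n_Q = 0 + 1ξ₁ − 1ξ₂ = 280 → ξ₂ = (1·482.8 − 280)/1 = 202.8 kmol/h.
Outlet amounts (n = n₀ + Σ ν·ξ):
  V: 882.6 − 1(482.8) = 399.8
  Q: 0 + 1(482.8) − 1(202.8) = 280
  R: 0 + 1(202.8) = 202.8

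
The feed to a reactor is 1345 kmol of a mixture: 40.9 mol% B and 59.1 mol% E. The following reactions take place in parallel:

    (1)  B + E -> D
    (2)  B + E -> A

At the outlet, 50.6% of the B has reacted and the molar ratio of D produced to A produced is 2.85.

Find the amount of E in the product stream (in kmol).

517 kmol

Conversion of B: B consumed = 0.506 × 550.1 = 278.4 kmol = 1ξ₁ + 1ξ₂.
Selectivity: 1ξ₁ / (1ξ₂) = 2.85 → ξ₁ = 2.85 ξ₂.
Substitute: (1·2.85 + 1) ξ₂ = 278.4 → ξ₂ = 72.3 kmol, ξ₁ = 206.1 kmol.
Outlet amounts (n = n₀ + Σ ν·ξ):
  B: 550.1 − 1(206.1) − 1(72.3) = 271.8
  E: 794.9 − 1(206.1) − 1(72.3) = 516.5
  D: 0 + 1(206.1) = 206.1
  A: 0 + 1(72.3) = 72.3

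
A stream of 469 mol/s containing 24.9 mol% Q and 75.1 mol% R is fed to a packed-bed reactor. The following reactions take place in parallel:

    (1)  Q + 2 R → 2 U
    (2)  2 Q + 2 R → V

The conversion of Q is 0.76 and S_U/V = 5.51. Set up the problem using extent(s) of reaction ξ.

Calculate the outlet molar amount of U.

103 mol/s

Conversion of Q: Q consumed = 0.76 × 116.8 = 88.75 mol/s = 1ξ₁ + 2ξ₂.
Selectivity: 2ξ₁ / (1ξ₂) = 5.51 → ξ₁ = 2.755 ξ₂.
Substitute: (1·2.755 + 2) ξ₂ = 88.75 → ξ₂ = 18.67 mol/s, ξ₁ = 51.42 mol/s.
Outlet amounts (n = n₀ + Σ ν·ξ):
  Q: 116.8 − 1(51.42) − 2(18.67) = 28.03
  R: 352.2 − 2(51.42) − 2(18.67) = 212
  U: 0 + 2(51.42) = 102.8
  V: 0 + 1(18.67) = 18.67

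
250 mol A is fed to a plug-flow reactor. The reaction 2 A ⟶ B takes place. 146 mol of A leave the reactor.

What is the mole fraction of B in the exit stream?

For A: n = n₀ − 2ξ → 146 = 250 − 2ξ, giving ξ = 52 mol.
Outlet amounts (n = n₀ + ν ξ):
  A: 250 − 2(52) = 146
  B: 0 + 1(52) = 52
Total out = 198 mol; y_B = 52 / 198 = 0.2626.

0.263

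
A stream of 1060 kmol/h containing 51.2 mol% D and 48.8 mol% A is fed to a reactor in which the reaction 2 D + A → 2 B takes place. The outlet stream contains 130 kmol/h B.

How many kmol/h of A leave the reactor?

452 kmol/h

For B: n = n₀ + 2ξ → 130 = 0 + 2ξ, giving ξ = 65 kmol/h.
Outlet amounts (n = n₀ + ν ξ):
  D: 542.7 − 2(65) = 412.7
  A: 517.3 − 1(65) = 452.3
  B: 0 + 2(65) = 130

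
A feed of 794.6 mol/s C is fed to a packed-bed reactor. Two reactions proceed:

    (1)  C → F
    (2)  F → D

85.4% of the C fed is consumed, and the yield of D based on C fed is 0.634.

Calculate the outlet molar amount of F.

175 mol/s

Conversion of C: C consumed = 1ξ₁ = 0.854 × 794.6 → ξ₁ = 678.6 mol/s.
Yield of D: 1ξ₂ / 794.6 = 0.634 → ξ₂ = 503.8 mol/s.
Outlet amounts (n = n₀ + Σ ν·ξ):
  C: 794.6 − 1(678.6) = 116
  F: 0 + 1(678.6) − 1(503.8) = 174.8
  D: 0 + 1(503.8) = 503.8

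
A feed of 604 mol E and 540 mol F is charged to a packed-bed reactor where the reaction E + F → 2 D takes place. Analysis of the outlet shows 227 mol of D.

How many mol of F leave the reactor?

426 mol

For D: n = n₀ + 2ξ → 227 = 0 + 2ξ, giving ξ = 113.5 mol.
Outlet amounts (n = n₀ + ν ξ):
  E: 604 − 1(113.5) = 490.5
  F: 540 − 1(113.5) = 426.5
  D: 0 + 2(113.5) = 227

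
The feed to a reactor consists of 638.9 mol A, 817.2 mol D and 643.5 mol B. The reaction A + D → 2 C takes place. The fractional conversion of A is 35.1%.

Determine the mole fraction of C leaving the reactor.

0.214

A reacted = 0.351 × 638.9 = 224.3 mol; ν_A = −1, so ξ = 224.3/1 = 224.3 mol.
Outlet amounts (n = n₀ + ν ξ):
  A: 638.9 − 1(224.3) = 414.6
  D: 817.2 − 1(224.3) = 592.9
  C: 0 + 2(224.3) = 448.5
  B: 643.5 (inert)
Total out = 2100 mol; y_C = 448.5 / 2100 = 0.2136.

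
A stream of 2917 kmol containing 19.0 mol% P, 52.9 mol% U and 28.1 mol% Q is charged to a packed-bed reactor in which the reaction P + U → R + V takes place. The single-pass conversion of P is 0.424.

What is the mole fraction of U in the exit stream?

0.448

P reacted = 0.424 × 554.2 = 235 kmol; ν_P = −1, so ξ = 235/1 = 235 kmol.
Outlet amounts (n = n₀ + ν ξ):
  P: 554.2 − 1(235) = 319.2
  U: 1543 − 1(235) = 1308
  R: 0 + 1(235) = 235
  V: 0 + 1(235) = 235
  Q: 819.7 (inert)
Total out = 2917 kmol; y_U = 1308 / 2917 = 0.4484.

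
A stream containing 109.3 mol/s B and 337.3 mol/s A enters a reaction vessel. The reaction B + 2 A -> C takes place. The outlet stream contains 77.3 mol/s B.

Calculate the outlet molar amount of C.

32 mol/s

For B: n = n₀ − 1ξ → 77.3 = 109.3 − 1ξ, giving ξ = 32 mol/s.
Outlet amounts (n = n₀ + ν ξ):
  B: 109.3 − 1(32) = 77.3
  A: 337.3 − 2(32) = 273.3
  C: 0 + 1(32) = 32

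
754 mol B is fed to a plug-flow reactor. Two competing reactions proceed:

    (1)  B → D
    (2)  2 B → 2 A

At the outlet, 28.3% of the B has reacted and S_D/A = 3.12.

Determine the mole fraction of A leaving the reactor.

Conversion of B: B consumed = 0.283 × 754 = 213.4 mol = 1ξ₁ + 2ξ₂.
Selectivity: 1ξ₁ / (2ξ₂) = 3.12 → ξ₁ = 6.24 ξ₂.
Substitute: (1·6.24 + 2) ξ₂ = 213.4 → ξ₂ = 25.9 mol, ξ₁ = 161.6 mol.
Outlet amounts (n = n₀ + Σ ν·ξ):
  B: 754 − 1(161.6) − 2(25.9) = 540.6
  D: 0 + 1(161.6) = 161.6
  A: 0 + 2(25.9) = 51.79
Total out = 754 mol; y_A = 51.79 / 754 = 0.06869.

0.0687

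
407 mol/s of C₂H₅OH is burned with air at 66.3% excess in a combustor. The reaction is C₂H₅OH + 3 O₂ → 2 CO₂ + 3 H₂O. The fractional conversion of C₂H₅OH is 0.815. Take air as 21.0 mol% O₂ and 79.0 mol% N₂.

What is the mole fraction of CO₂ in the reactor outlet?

0.0637

Stoichiometric O₂ = 3 × 407 = 1221 mol/s; O₂ fed = 1221 × 1.663 = 2031 mol/s.
N₂ fed = 2031 × 79/21 = 7639 mol/s.
Fuel reacted = 0.815 × 407 → ξ = 331.7 mol/s.
Outlet (n = n₀ + ν ξ):
  C₂H₅OH: 407 − 1(331.7) = 75.3
  O₂: 2031 − 3(331.7) = 1035
  N₂: 7639 (inert)
  CO₂: 0 + 2(331.7) = 663.4
  H₂O: 0 + 3(331.7) = 995.1
Total out = 10410 mol/s; y_CO₂ = 663.4 / 10410 = 0.06374.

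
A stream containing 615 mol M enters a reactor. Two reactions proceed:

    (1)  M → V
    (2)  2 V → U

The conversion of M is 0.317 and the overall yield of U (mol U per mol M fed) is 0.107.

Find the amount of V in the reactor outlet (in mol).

63.3 mol

Conversion of M: M consumed = 1ξ₁ = 0.317 × 615 → ξ₁ = 195 mol.
Yield of U: 1ξ₂ / 615 = 0.107 → ξ₂ = 65.8 mol.
Outlet amounts (n = n₀ + Σ ν·ξ):
  M: 615 − 1(195) = 420
  V: 0 + 1(195) − 2(65.8) = 63.35
  U: 0 + 1(65.8) = 65.8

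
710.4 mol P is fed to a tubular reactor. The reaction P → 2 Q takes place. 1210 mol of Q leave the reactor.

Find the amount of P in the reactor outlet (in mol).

For Q: n = n₀ + 2ξ → 1210 = 0 + 2ξ, giving ξ = 605 mol.
Outlet amounts (n = n₀ + ν ξ):
  P: 710.4 − 1(605) = 105.4
  Q: 0 + 2(605) = 1210

105 mol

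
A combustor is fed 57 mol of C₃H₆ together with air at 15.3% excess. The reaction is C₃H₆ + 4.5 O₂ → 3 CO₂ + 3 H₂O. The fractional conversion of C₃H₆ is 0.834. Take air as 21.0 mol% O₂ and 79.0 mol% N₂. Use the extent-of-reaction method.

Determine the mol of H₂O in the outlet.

143 mol

Stoichiometric O₂ = 4.5 × 57 = 256.5 mol; O₂ fed = 256.5 × 1.153 = 295.7 mol.
N₂ fed = 295.7 × 79/21 = 1113 mol.
Fuel reacted = 0.834 × 57 → ξ = 47.54 mol.
Outlet (n = n₀ + ν ξ):
  C₃H₆: 57 − 1(47.54) = 9.462
  O₂: 295.7 − 4.5(47.54) = 81.82
  N₂: 1113 (inert)
  CO₂: 0 + 3(47.54) = 142.6
  H₂O: 0 + 3(47.54) = 142.6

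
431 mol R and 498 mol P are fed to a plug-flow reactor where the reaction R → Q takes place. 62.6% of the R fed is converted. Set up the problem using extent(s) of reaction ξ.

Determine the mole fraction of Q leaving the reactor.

0.29

R reacted = 0.626 × 431 = 269.8 mol; ν_R = −1, so ξ = 269.8/1 = 269.8 mol.
Outlet amounts (n = n₀ + ν ξ):
  R: 431 − 1(269.8) = 161.2
  Q: 0 + 1(269.8) = 269.8
  P: 498 (inert)
Total out = 929 mol; y_Q = 269.8 / 929 = 0.2904.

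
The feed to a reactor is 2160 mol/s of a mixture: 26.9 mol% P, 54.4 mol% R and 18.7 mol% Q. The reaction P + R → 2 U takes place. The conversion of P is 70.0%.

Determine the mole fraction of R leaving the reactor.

0.356

P reacted = 0.7 × 581 = 406.7 mol/s; ν_P = −1, so ξ = 406.7/1 = 406.7 mol/s.
Outlet amounts (n = n₀ + ν ξ):
  P: 581 − 1(406.7) = 174.3
  R: 1175 − 1(406.7) = 768.3
  U: 0 + 2(406.7) = 813.5
  Q: 403.9 (inert)
Total out = 2160 mol/s; y_R = 768.3 / 2160 = 0.3557.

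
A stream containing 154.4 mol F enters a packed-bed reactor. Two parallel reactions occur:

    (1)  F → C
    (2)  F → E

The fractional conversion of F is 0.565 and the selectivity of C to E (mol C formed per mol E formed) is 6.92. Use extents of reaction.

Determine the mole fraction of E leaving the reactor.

0.0713

Conversion of F: F consumed = 0.565 × 154.4 = 87.24 mol = 1ξ₁ + 1ξ₂.
Selectivity: 1ξ₁ / (1ξ₂) = 6.92 → ξ₁ = 6.92 ξ₂.
Substitute: (1·6.92 + 1) ξ₂ = 87.24 → ξ₂ = 11.01 mol, ξ₁ = 76.22 mol.
Outlet amounts (n = n₀ + Σ ν·ξ):
  F: 154.4 − 1(76.22) − 1(11.01) = 67.16
  C: 0 + 1(76.22) = 76.22
  E: 0 + 1(11.01) = 11.01
Total out = 154.4 mol; y_E = 11.01 / 154.4 = 0.07134.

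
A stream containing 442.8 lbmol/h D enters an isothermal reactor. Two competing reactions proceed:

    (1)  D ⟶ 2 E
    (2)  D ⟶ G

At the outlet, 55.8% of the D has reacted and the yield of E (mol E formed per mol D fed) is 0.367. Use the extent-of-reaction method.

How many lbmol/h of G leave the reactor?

166 lbmol/h

Yield of E: 2ξ₁ / 442.8 = 0.367 → ξ₁ = 81.25 lbmol/h.
Conversion of D: 1ξ₁ + 1ξ₂ = 0.558 × 442.8 = 247.1 → ξ₂ = 165.8 lbmol/h.
Outlet amounts (n = n₀ + Σ ν·ξ):
  D: 442.8 − 1(81.25) − 1(165.8) = 195.7
  E: 0 + 2(81.25) = 162.5
  G: 0 + 1(165.8) = 165.8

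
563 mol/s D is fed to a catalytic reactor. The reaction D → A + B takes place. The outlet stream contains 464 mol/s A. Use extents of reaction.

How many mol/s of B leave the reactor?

464 mol/s

For A: n = n₀ + 1ξ → 464 = 0 + 1ξ, giving ξ = 464 mol/s.
Outlet amounts (n = n₀ + ν ξ):
  D: 563 − 1(464) = 99
  A: 0 + 1(464) = 464
  B: 0 + 1(464) = 464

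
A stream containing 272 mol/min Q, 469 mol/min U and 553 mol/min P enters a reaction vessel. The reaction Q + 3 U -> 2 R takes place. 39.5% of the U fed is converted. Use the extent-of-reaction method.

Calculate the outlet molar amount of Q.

210 mol/min

U reacted = 0.395 × 469 = 185.3 mol/min; ν_U = −3, so ξ = 185.3/3 = 61.75 mol/min.
Outlet amounts (n = n₀ + ν ξ):
  Q: 272 − 1(61.75) = 210.2
  U: 469 − 3(61.75) = 283.7
  R: 0 + 2(61.75) = 123.5
  P: 553 (inert)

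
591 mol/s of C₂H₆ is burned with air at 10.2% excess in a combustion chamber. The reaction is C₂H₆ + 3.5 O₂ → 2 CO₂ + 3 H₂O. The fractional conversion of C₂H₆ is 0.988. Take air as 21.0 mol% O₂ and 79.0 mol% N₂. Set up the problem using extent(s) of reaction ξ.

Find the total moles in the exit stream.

Stoichiometric O₂ = 3.5 × 591 = 2068 mol/s; O₂ fed = 2068 × 1.102 = 2279 mol/s.
N₂ fed = 2279 × 79/21 = 8575 mol/s.
Fuel reacted = 0.988 × 591 → ξ = 583.9 mol/s.
Outlet (n = n₀ + ν ξ):
  C₂H₆: 591 − 1(583.9) = 7.092
  O₂: 2279 − 3.5(583.9) = 235.8
  N₂: 8575 (inert)
  CO₂: 0 + 2(583.9) = 1168
  H₂O: 0 + 3(583.9) = 1752
Total out = 7.092 + 235.8 + 8575 + 1168 + 1752 = 11740 mol/s.

11700 mol/s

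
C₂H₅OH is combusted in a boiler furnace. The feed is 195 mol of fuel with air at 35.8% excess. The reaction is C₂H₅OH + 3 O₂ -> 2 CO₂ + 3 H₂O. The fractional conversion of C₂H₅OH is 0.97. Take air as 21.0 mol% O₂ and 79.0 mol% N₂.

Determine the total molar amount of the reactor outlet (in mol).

4170 mol

Stoichiometric O₂ = 3 × 195 = 585 mol; O₂ fed = 585 × 1.358 = 794.4 mol.
N₂ fed = 794.4 × 79/21 = 2989 mol.
Fuel reacted = 0.97 × 195 → ξ = 189.2 mol.
Outlet (n = n₀ + ν ξ):
  C₂H₅OH: 195 − 1(189.2) = 5.85
  O₂: 794.4 − 3(189.2) = 227
  N₂: 2989 (inert)
  CO₂: 0 + 2(189.2) = 378.3
  H₂O: 0 + 3(189.2) = 567.5
Total out = 5.85 + 227 + 2989 + 378.3 + 567.5 = 4167 mol.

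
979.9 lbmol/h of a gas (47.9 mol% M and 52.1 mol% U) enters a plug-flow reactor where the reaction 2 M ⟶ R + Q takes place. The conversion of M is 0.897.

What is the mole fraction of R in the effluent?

M reacted = 0.897 × 469.4 = 421 lbmol/h; ν_M = −2, so ξ = 421/2 = 210.5 lbmol/h.
Outlet amounts (n = n₀ + ν ξ):
  M: 469.4 − 2(210.5) = 48.35
  R: 0 + 1(210.5) = 210.5
  Q: 0 + 1(210.5) = 210.5
  U: 510.5 (inert)
Total out = 979.9 lbmol/h; y_R = 210.5 / 979.9 = 0.2148.

0.215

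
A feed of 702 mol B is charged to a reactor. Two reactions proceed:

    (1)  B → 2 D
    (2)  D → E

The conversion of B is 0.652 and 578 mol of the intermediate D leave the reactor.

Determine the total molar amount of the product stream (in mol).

1160 mol

Conversion of B: B consumed = 1ξ₁ = 0.652 × 702 → ξ₁ = 457.7 mol.
D balance: n_D = 0 + 2ξ₁ − 1ξ₂ = 578 → ξ₂ = (2·457.7 − 578)/1 = 337.4 mol.
Outlet amounts (n = n₀ + Σ ν·ξ):
  B: 702 − 1(457.7) = 244.3
  D: 0 + 2(457.7) − 1(337.4) = 578
  E: 0 + 1(337.4) = 337.4
Total out = 244.3 + 578 + 337.4 = 1160 mol.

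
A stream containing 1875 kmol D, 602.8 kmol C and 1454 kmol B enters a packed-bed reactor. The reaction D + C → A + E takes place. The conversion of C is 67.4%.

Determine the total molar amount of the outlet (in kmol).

3930 kmol

C reacted = 0.674 × 602.8 = 406.3 kmol; ν_C = −1, so ξ = 406.3/1 = 406.3 kmol.
Outlet amounts (n = n₀ + ν ξ):
  D: 1875 − 1(406.3) = 1469
  C: 602.8 − 1(406.3) = 196.5
  A: 0 + 1(406.3) = 406.3
  E: 0 + 1(406.3) = 406.3
  B: 1454 (inert)
Total out = 1469 + 196.5 + 406.3 + 406.3 + 1454 = 3932 kmol.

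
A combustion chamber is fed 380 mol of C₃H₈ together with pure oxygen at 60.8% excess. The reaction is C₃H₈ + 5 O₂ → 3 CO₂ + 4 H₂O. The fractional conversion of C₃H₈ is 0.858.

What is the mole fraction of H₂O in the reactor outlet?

Stoichiometric O₂ = 5 × 380 = 1900 mol; O₂ fed = 1900 × 1.608 = 3055 mol.
Fuel reacted = 0.858 × 380 → ξ = 326 mol.
Outlet (n = n₀ + ν ξ):
  C₃H₈: 380 − 1(326) = 53.96
  O₂: 3055 − 5(326) = 1425
  CO₂: 0 + 3(326) = 978.1
  H₂O: 0 + 4(326) = 1304
Total out = 3761 mol; y_H₂O = 1304 / 3761 = 0.3467.

0.347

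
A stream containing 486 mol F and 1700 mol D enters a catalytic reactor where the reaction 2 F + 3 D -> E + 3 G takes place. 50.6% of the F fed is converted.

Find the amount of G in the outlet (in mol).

369 mol

F reacted = 0.506 × 486 = 245.9 mol; ν_F = −2, so ξ = 245.9/2 = 123 mol.
Outlet amounts (n = n₀ + ν ξ):
  F: 486 − 2(123) = 240.1
  D: 1700 − 3(123) = 1331
  E: 0 + 1(123) = 123
  G: 0 + 3(123) = 368.9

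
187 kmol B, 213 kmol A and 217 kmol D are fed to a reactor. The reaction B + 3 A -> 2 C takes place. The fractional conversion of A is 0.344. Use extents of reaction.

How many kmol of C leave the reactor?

48.8 kmol

A reacted = 0.344 × 213 = 73.27 kmol; ν_A = −3, so ξ = 73.27/3 = 24.42 kmol.
Outlet amounts (n = n₀ + ν ξ):
  B: 187 − 1(24.42) = 162.6
  A: 213 − 3(24.42) = 139.7
  C: 0 + 2(24.42) = 48.85
  D: 217 (inert)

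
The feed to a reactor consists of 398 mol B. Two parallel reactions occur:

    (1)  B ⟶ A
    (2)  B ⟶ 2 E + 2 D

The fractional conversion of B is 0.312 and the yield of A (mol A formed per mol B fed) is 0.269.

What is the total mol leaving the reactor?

449 mol

Yield of A: 1ξ₁ / 398 = 0.269 → ξ₁ = 107.1 mol.
Conversion of B: 1ξ₁ + 1ξ₂ = 0.312 × 398 = 124.2 → ξ₂ = 17.11 mol.
Outlet amounts (n = n₀ + Σ ν·ξ):
  B: 398 − 1(107.1) − 1(17.11) = 273.8
  A: 0 + 1(107.1) = 107.1
  E: 0 + 2(17.11) = 34.23
  D: 0 + 2(17.11) = 34.23
Total out = 273.8 + 107.1 + 34.23 + 34.23 = 449.3 mol.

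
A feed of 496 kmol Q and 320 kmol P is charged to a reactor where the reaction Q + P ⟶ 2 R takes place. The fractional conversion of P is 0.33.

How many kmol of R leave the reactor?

211 kmol

P reacted = 0.33 × 320 = 105.6 kmol; ν_P = −1, so ξ = 105.6/1 = 105.6 kmol.
Outlet amounts (n = n₀ + ν ξ):
  Q: 496 − 1(105.6) = 390.4
  P: 320 − 1(105.6) = 214.4
  R: 0 + 2(105.6) = 211.2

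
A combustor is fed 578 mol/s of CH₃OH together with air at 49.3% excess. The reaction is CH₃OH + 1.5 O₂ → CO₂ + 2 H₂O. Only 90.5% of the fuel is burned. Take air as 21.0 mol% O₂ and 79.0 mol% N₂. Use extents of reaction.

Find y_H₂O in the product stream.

Stoichiometric O₂ = 1.5 × 578 = 867 mol/s; O₂ fed = 867 × 1.493 = 1294 mol/s.
N₂ fed = 1294 × 79/21 = 4870 mol/s.
Fuel reacted = 0.905 × 578 → ξ = 523.1 mol/s.
Outlet (n = n₀ + ν ξ):
  CH₃OH: 578 − 1(523.1) = 54.91
  O₂: 1294 − 1.5(523.1) = 509.8
  N₂: 4870 (inert)
  CO₂: 0 + 1(523.1) = 523.1
  H₂O: 0 + 2(523.1) = 1046
Total out = 7004 mol/s; y_H₂O = 1046 / 7004 = 0.1494.

0.149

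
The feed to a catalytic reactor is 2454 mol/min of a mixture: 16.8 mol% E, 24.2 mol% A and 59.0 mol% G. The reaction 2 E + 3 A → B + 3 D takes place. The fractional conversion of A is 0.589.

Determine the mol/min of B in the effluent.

117 mol/min

A reacted = 0.589 × 593.9 = 349.8 mol/min; ν_A = −3, so ξ = 349.8/3 = 116.6 mol/min.
Outlet amounts (n = n₀ + ν ξ):
  E: 412.3 − 2(116.6) = 179.1
  A: 593.9 − 3(116.6) = 244.1
  B: 0 + 1(116.6) = 116.6
  D: 0 + 3(116.6) = 349.8
  G: 1448 (inert)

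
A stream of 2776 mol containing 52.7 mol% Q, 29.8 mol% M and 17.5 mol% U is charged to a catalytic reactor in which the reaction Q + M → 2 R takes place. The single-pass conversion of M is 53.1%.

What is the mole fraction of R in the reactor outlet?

M reacted = 0.531 × 827.2 = 439.3 mol; ν_M = −1, so ξ = 439.3/1 = 439.3 mol.
Outlet amounts (n = n₀ + ν ξ):
  Q: 1463 − 1(439.3) = 1024
  M: 827.2 − 1(439.3) = 388
  R: 0 + 2(439.3) = 878.5
  U: 485.8 (inert)
Total out = 2776 mol; y_R = 878.5 / 2776 = 0.3165.

0.316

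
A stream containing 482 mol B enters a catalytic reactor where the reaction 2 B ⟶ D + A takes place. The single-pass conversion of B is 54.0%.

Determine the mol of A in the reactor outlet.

B reacted = 0.54 × 482 = 260.3 mol; ν_B = −2, so ξ = 260.3/2 = 130.1 mol.
Outlet amounts (n = n₀ + ν ξ):
  B: 482 − 2(130.1) = 221.7
  D: 0 + 1(130.1) = 130.1
  A: 0 + 1(130.1) = 130.1

130 mol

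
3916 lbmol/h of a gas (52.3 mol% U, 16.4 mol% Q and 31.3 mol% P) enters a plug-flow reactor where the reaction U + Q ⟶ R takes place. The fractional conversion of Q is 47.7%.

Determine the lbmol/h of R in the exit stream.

306 lbmol/h

Q reacted = 0.477 × 642.2 = 306.3 lbmol/h; ν_Q = −1, so ξ = 306.3/1 = 306.3 lbmol/h.
Outlet amounts (n = n₀ + ν ξ):
  U: 2048 − 1(306.3) = 1742
  Q: 642.2 − 1(306.3) = 335.9
  R: 0 + 1(306.3) = 306.3
  P: 1226 (inert)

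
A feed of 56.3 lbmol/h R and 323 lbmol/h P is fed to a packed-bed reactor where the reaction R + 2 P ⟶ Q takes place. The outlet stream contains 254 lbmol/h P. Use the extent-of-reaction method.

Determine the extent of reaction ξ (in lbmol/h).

For P: n = n₀ − 2ξ → 254 = 323 − 2ξ, giving ξ = 34.5 lbmol/h.
Outlet amounts (n = n₀ + ν ξ):
  R: 56.3 − 1(34.5) = 21.8
  P: 323 − 2(34.5) = 254
  Q: 0 + 1(34.5) = 34.5

ξ = 34.5 lbmol/h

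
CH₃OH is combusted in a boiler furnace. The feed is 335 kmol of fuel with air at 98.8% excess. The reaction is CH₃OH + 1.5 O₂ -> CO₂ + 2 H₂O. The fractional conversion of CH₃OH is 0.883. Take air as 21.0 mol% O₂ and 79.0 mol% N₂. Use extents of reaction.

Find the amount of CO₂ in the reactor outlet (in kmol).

296 kmol

Stoichiometric O₂ = 1.5 × 335 = 502.5 kmol; O₂ fed = 502.5 × 1.988 = 999 kmol.
N₂ fed = 999 × 79/21 = 3758 kmol.
Fuel reacted = 0.883 × 335 → ξ = 295.8 kmol.
Outlet (n = n₀ + ν ξ):
  CH₃OH: 335 − 1(295.8) = 39.19
  O₂: 999 − 1.5(295.8) = 555.3
  N₂: 3758 (inert)
  CO₂: 0 + 1(295.8) = 295.8
  H₂O: 0 + 2(295.8) = 591.6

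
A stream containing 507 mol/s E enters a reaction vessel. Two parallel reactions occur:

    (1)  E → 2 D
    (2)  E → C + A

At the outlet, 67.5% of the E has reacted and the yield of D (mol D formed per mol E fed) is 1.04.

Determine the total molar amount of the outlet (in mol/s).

Yield of D: 2ξ₁ / 507 = 1.04 → ξ₁ = 263.6 mol/s.
Conversion of E: 1ξ₁ + 1ξ₂ = 0.675 × 507 = 342.2 → ξ₂ = 78.59 mol/s.
Outlet amounts (n = n₀ + Σ ν·ξ):
  E: 507 − 1(263.6) − 1(78.59) = 164.8
  D: 0 + 2(263.6) = 527.3
  C: 0 + 1(78.59) = 78.59
  A: 0 + 1(78.59) = 78.59
Total out = 164.8 + 527.3 + 78.59 + 78.59 = 849.2 mol/s.

849 mol/s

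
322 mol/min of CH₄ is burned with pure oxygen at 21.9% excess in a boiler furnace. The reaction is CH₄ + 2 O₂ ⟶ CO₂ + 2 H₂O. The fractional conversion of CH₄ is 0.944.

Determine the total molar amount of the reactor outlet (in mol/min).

Stoichiometric O₂ = 2 × 322 = 644 mol/min; O₂ fed = 644 × 1.219 = 785 mol/min.
Fuel reacted = 0.944 × 322 → ξ = 304 mol/min.
Outlet (n = n₀ + ν ξ):
  CH₄: 322 − 1(304) = 18.03
  O₂: 785 − 2(304) = 177.1
  CO₂: 0 + 1(304) = 304
  H₂O: 0 + 2(304) = 607.9
Total out = 18.03 + 177.1 + 304 + 607.9 = 1107 mol/min.

1110 mol/min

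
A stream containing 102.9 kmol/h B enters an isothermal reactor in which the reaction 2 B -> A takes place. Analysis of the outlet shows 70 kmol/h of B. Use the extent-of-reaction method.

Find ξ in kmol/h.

For B: n = n₀ − 2ξ → 70 = 102.9 − 2ξ, giving ξ = 16.45 kmol/h.
Outlet amounts (n = n₀ + ν ξ):
  B: 102.9 − 2(16.45) = 70
  A: 0 + 1(16.45) = 16.45

ξ = 16.5 kmol/h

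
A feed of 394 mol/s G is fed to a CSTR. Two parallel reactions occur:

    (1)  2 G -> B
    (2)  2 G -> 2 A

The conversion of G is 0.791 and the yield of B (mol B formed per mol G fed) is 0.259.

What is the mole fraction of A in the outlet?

Yield of B: 1ξ₁ / 394 = 0.259 → ξ₁ = 102 mol/s.
Conversion of G: 2ξ₁ + 2ξ₂ = 0.791 × 394 = 311.7 → ξ₂ = 53.78 mol/s.
Outlet amounts (n = n₀ + Σ ν·ξ):
  G: 394 − 2(102) − 2(53.78) = 82.35
  B: 0 + 1(102) = 102
  A: 0 + 2(53.78) = 107.6
Total out = 292 mol/s; y_A = 107.6 / 292 = 0.3684.

0.368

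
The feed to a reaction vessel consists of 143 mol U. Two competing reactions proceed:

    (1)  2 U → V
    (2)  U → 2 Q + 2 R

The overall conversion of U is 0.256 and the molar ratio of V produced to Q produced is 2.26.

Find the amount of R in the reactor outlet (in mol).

Conversion of U: U consumed = 0.256 × 143 = 36.61 mol = 2ξ₁ + 1ξ₂.
Selectivity: 1ξ₁ / (2ξ₂) = 2.26 → ξ₁ = 4.52 ξ₂.
Substitute: (2·4.52 + 1) ξ₂ = 36.61 → ξ₂ = 3.646 mol, ξ₁ = 16.48 mol.
Outlet amounts (n = n₀ + Σ ν·ξ):
  U: 143 − 2(16.48) − 1(3.646) = 106.4
  V: 0 + 1(16.48) = 16.48
  Q: 0 + 2(3.646) = 7.292
  R: 0 + 2(3.646) = 7.292

7.29 mol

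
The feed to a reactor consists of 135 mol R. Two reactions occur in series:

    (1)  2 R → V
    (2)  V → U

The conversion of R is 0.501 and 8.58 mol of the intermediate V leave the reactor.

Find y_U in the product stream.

Conversion of R: R consumed = 2ξ₁ = 0.501 × 135 → ξ₁ = 33.82 mol.
V balance: n_V = 0 + 1ξ₁ − 1ξ₂ = 8.58 → ξ₂ = (1·33.82 − 8.58)/1 = 25.24 mol.
Outlet amounts (n = n₀ + Σ ν·ξ):
  R: 135 − 2(33.82) = 67.36
  V: 0 + 1(33.82) − 1(25.24) = 8.58
  U: 0 + 1(25.24) = 25.24
Total out = 101.2 mol; y_U = 25.24 / 101.2 = 0.2494.

0.249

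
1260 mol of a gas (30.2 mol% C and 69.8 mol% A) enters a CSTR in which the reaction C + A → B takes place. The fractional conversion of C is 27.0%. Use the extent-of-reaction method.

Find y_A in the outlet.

0.671

C reacted = 0.27 × 380.5 = 102.7 mol; ν_C = −1, so ξ = 102.7/1 = 102.7 mol.
Outlet amounts (n = n₀ + ν ξ):
  C: 380.5 − 1(102.7) = 277.8
  A: 879.5 − 1(102.7) = 776.7
  B: 0 + 1(102.7) = 102.7
Total out = 1157 mol; y_A = 776.7 / 1157 = 0.6712.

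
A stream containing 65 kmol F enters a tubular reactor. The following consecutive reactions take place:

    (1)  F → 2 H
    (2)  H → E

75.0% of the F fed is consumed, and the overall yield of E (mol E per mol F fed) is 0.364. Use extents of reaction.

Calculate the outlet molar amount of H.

Conversion of F: F consumed = 1ξ₁ = 0.75 × 65 → ξ₁ = 48.75 kmol.
Yield of E: 1ξ₂ / 65 = 0.364 → ξ₂ = 23.66 kmol.
Outlet amounts (n = n₀ + Σ ν·ξ):
  F: 65 − 1(48.75) = 16.25
  H: 0 + 2(48.75) − 1(23.66) = 73.84
  E: 0 + 1(23.66) = 23.66

73.8 kmol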